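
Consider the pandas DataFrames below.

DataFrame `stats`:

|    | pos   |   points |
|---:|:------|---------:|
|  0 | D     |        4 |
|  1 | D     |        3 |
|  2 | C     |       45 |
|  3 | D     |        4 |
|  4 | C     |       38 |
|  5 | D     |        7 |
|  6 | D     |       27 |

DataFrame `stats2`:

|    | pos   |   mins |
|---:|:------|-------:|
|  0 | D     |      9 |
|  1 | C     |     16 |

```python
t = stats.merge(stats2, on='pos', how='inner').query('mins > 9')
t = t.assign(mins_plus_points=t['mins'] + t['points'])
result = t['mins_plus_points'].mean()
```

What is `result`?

merge on 'pos' (how='inner') → 7 rows:
  pos  points  mins
0   D       4     9
1   D       3     9
2   C      45    16
3   D       4     9
4   C      38    16
5   D       7     9
6   D      27     9
filter rows where mins > 9:
  pos  points  mins
2   C      45    16
4   C      38    16
add column mins_plus_points = t['mins'] + t['points']:
  pos  points  mins  mins_plus_points
2   C      45    16                61
4   C      38    16                54
mean of column 'mins_plus_points' → 57.5

57.5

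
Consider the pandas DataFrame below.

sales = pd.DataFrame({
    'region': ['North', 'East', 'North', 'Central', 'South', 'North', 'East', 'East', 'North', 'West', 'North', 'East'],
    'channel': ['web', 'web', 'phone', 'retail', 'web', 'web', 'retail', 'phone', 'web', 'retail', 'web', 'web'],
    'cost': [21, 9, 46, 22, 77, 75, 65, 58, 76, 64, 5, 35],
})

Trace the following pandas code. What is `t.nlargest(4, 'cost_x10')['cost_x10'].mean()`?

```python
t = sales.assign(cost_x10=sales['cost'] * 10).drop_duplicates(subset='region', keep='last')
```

495.0

add column cost_x10 = sales['cost'] * 10:
     region channel  cost  cost_x10
0     North     web    21       210
1      East     web     9        90
2     North   phone    46       460
3   Central  retail    22       220
4     South     web    77       770
5     North     web    75       750
6      East  retail    65       650
7      East   phone    58       580
8     North     web    76       760
9      West  retail    64       640
10    North     web     5        50
11     East     web    35       350
drop duplicate region (keep=last):
     region channel  cost  cost_x10
3   Central  retail    22       220
4     South     web    77       770
9      West  retail    64       640
10    North     web     5        50
11     East     web    35       350
take 4 rows with largest cost_x10:
     region channel  cost  cost_x10
4     South     web    77       770
9      West  retail    64       640
11     East     web    35       350
3   Central  retail    22       220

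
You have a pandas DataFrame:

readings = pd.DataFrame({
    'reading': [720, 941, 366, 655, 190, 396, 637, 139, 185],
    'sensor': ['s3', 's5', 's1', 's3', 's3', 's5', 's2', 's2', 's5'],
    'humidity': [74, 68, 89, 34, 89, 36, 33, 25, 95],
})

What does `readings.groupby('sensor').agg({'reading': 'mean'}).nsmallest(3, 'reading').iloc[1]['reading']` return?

388.0

group by sensor, mean of reading:
           reading
sensor            
s1      366.000000
s2      388.000000
s3      521.666667
s5      507.333333
take 3 rows with smallest reading:
           reading
sensor            
s1      366.000000
s2      388.000000
s5      507.333333
Finally, value at position 1, column 'reading' = 388.0.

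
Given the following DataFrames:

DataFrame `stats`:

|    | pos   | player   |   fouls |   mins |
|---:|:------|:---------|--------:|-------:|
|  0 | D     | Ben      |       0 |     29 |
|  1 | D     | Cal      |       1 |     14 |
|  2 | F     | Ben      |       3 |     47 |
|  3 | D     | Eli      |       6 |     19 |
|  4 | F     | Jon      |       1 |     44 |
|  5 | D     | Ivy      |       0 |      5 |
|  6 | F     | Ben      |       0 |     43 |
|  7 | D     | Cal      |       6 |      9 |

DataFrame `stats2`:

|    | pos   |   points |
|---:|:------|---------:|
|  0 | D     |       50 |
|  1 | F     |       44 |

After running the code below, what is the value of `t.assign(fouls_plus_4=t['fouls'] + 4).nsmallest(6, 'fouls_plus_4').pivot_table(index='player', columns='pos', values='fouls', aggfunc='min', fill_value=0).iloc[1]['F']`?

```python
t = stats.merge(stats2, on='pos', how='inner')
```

0

merge on 'pos' (how='inner') → 8 rows:
  pos player  fouls  mins  points
0   D    Ben      0    29      50
1   D    Cal      1    14      50
2   F    Ben      3    47      44
3   D    Eli      6    19      50
4   F    Jon      1    44      44
5   D    Ivy      0     5      50
6   F    Ben      0    43      44
7   D    Cal      6     9      50
add column fouls_plus_4 = t['fouls'] + 4:
  pos player  fouls  mins  points  fouls_plus_4
0   D    Ben      0    29      50             4
1   D    Cal      1    14      50             5
2   F    Ben      3    47      44             7
3   D    Eli      6    19      50            10
4   F    Jon      1    44      44             5
5   D    Ivy      0     5      50             4
6   F    Ben      0    43      44             4
7   D    Cal      6     9      50            10
take 6 rows with smallest fouls_plus_4:
  pos player  fouls  mins  points  fouls_plus_4
0   D    Ben      0    29      50             4
5   D    Ivy      0     5      50             4
6   F    Ben      0    43      44             4
1   D    Cal      1    14      50             5
4   F    Jon      1    44      44             5
2   F    Ben      3    47      44             7
pivot: rows=player, cols=pos, min(fouls):
pos     D  F
player      
Ben     0  0
Cal     1  0
Ivy     0  0
Jon     0  1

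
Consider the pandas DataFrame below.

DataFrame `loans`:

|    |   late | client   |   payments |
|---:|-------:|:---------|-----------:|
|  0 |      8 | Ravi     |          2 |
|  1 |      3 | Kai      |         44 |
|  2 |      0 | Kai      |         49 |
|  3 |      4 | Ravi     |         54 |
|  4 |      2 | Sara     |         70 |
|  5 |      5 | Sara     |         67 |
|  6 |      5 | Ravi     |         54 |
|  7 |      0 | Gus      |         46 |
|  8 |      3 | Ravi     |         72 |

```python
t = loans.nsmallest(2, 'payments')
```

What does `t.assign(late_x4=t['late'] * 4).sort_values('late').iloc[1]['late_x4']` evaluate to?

32

take 2 rows with smallest payments:
   late client  payments
0     8   Ravi         2
1     3    Kai        44
add column late_x4 = t['late'] * 4:
   late client  payments  late_x4
0     8   Ravi         2       32
1     3    Kai        44       12
sort by late:
   late client  payments  late_x4
1     3    Kai        44       12
0     8   Ravi         2       32
Then the value at position 1, column 'late_x4': 32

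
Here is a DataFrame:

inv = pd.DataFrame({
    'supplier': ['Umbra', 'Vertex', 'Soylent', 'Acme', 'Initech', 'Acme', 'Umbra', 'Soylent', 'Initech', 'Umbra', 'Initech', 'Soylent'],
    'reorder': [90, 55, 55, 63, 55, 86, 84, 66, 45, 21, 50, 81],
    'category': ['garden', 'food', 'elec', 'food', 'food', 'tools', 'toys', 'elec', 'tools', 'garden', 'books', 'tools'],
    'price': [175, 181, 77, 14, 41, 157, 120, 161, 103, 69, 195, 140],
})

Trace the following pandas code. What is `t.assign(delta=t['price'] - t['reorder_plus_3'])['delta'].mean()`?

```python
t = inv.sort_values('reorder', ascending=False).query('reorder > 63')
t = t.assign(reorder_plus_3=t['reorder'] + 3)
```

66.2

sort by reorder descending:
   supplier  reorder category  price
0     Umbra       90   garden    175
5      Acme       86    tools    157
6     Umbra       84     toys    120
11  Soylent       81    tools    140
7   Soylent       66     elec    161
3      Acme       63     food     14
1    Vertex       55     food    181
2   Soylent       55     elec     77
4   Initech       55     food     41
10  Initech       50    books    195
8   Initech       45    tools    103
9     Umbra       21   garden     69
filter rows where reorder > 63:
   supplier  reorder category  price
0     Umbra       90   garden    175
5      Acme       86    tools    157
6     Umbra       84     toys    120
11  Soylent       81    tools    140
7   Soylent       66     elec    161
add column reorder_plus_3 = t['reorder'] + 3:
   supplier  reorder category  price  reorder_plus_3
0     Umbra       90   garden    175              93
5      Acme       86    tools    157              89
6     Umbra       84     toys    120              87
11  Soylent       81    tools    140              84
7   Soylent       66     elec    161              69
add column delta = t['price'] - t['reorder_plus_3']:
   supplier  reorder category  price  reorder_plus_3  delta
0     Umbra       90   garden    175              93     82
5      Acme       86    tools    157              89     68
6     Umbra       84     toys    120              87     33
11  Soylent       81    tools    140              84     56
7   Soylent       66     elec    161              69     92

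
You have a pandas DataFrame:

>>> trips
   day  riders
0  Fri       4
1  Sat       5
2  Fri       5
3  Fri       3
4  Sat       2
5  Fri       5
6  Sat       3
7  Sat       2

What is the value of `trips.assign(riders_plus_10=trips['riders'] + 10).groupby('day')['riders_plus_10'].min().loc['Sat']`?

add column riders_plus_10 = trips['riders'] + 10:
   day  riders  riders_plus_10
0  Fri       4              14
1  Sat       5              15
2  Fri       5              15
3  Fri       3              13
4  Sat       2              12
5  Fri       5              15
6  Sat       3              13
7  Sat       2              12
group by day, min of riders_plus_10:
day
Fri    13
Sat    12
Name: riders_plus_10, dtype: int64
So loc['Sat'] = 12.

12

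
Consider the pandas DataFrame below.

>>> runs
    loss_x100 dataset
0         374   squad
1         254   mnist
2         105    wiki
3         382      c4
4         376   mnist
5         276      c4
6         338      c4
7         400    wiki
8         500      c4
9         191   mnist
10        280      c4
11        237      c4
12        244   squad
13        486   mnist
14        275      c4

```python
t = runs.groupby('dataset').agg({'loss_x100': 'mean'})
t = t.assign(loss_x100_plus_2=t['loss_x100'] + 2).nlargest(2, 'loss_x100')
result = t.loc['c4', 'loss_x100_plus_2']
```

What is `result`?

group by dataset, mean of loss_x100:
          loss_x100
dataset            
c4       326.857143
mnist    326.750000
squad    309.000000
wiki     252.500000
add column loss_x100_plus_2 = t['loss_x100'] + 2:
          loss_x100  loss_x100_plus_2
dataset                              
c4       326.857143        328.857143
mnist    326.750000        328.750000
squad    309.000000        311.000000
wiki     252.500000        254.500000
take 2 rows with largest loss_x100:
          loss_x100  loss_x100_plus_2
dataset                              
c4       326.857143        328.857143
mnist    326.750000        328.750000

328.857142857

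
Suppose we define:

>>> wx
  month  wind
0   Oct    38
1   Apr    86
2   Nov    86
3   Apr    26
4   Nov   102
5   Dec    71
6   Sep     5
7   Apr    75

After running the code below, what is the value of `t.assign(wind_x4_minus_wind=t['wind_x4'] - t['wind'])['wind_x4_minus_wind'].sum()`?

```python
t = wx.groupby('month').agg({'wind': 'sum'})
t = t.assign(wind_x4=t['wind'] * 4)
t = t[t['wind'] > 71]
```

1125

group by month, sum of wind:
       wind
month      
Apr     187
Dec      71
Nov     188
Oct      38
Sep       5
add column wind_x4 = t['wind'] * 4:
       wind  wind_x4
month               
Apr     187      748
Dec      71      284
Nov     188      752
Oct      38      152
Sep       5       20
filter rows where wind > 71:
       wind  wind_x4
month               
Apr     187      748
Nov     188      752
add column wind_x4_minus_wind = t['wind_x4'] - t['wind']:
       wind  wind_x4  wind_x4_minus_wind
month                                   
Apr     187      748                 561
Nov     188      752                 564
Then the sum of column 'wind_x4_minus_wind': 1125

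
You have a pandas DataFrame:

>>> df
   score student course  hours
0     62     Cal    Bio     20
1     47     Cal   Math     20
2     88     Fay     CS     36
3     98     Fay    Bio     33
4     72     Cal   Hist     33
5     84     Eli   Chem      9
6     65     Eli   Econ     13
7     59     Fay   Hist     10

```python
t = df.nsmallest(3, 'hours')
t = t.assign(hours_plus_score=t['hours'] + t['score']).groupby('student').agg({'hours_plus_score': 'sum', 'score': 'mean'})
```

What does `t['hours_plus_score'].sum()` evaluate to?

240

take 3 rows with smallest hours:
   score student course  hours
5     84     Eli   Chem      9
7     59     Fay   Hist     10
6     65     Eli   Econ     13
add column hours_plus_score = t['hours'] + t['score']:
   score student course  hours  hours_plus_score
5     84     Eli   Chem      9                93
7     59     Fay   Hist     10                69
6     65     Eli   Econ     13                78
group by student: sum(hours_plus_score), mean(score):
         hours_plus_score  score
student                         
Eli                   171   74.5
Fay                    69   59.0
Reading off the sum of column 'hours_plus_score', we get 240.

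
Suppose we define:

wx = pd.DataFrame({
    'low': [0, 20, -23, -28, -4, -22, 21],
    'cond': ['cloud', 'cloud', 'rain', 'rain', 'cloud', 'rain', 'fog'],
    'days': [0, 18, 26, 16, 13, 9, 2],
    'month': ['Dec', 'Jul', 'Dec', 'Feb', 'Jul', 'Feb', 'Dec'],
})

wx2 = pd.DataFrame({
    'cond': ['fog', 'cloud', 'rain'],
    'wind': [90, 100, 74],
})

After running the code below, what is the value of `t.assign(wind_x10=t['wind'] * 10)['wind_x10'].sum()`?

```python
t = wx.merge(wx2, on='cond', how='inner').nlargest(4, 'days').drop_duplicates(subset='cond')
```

merge on 'cond' (how='inner') → 7 rows:
   low   cond  days month  wind
0    0  cloud     0   Dec   100
1   20  cloud    18   Jul   100
2  -23   rain    26   Dec    74
3  -28   rain    16   Feb    74
4   -4  cloud    13   Jul   100
5  -22   rain     9   Feb    74
6   21    fog     2   Dec    90
take 4 rows with largest days:
   low   cond  days month  wind
2  -23   rain    26   Dec    74
1   20  cloud    18   Jul   100
3  -28   rain    16   Feb    74
4   -4  cloud    13   Jul   100
drop duplicate cond (keep=first):
   low   cond  days month  wind
2  -23   rain    26   Dec    74
1   20  cloud    18   Jul   100
add column wind_x10 = t['wind'] * 10:
   low   cond  days month  wind  wind_x10
2  -23   rain    26   Dec    74       740
1   20  cloud    18   Jul   100      1000
Hence 1740.

1740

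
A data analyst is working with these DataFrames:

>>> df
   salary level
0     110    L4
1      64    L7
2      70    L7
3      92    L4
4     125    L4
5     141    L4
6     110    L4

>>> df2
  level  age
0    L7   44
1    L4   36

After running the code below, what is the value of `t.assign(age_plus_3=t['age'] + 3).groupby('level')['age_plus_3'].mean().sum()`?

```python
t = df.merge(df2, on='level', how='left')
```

86.0

merge on 'level' (how='left') → 7 rows:
   salary level  age
0     110    L4   36
1      64    L7   44
2      70    L7   44
3      92    L4   36
4     125    L4   36
5     141    L4   36
6     110    L4   36
add column age_plus_3 = t['age'] + 3:
   salary level  age  age_plus_3
0     110    L4   36          39
1      64    L7   44          47
2      70    L7   44          47
3      92    L4   36          39
4     125    L4   36          39
5     141    L4   36          39
6     110    L4   36          39
group by level, mean of age_plus_3:
level
L4    39.0
L7    47.0
Name: age_plus_3, dtype: float64
Hence 86.0.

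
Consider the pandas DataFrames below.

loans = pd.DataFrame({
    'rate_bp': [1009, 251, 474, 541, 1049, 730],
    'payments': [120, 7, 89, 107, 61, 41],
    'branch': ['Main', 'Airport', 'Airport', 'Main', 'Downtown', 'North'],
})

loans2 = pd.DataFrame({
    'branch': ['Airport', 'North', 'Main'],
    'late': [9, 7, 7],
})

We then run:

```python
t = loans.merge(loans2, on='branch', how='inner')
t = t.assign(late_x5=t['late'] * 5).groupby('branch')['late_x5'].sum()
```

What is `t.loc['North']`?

35

merge on 'branch' (how='inner') → 5 rows:
   rate_bp  payments   branch  late
0     1009       120     Main     7
1      251         7  Airport     9
2      474        89  Airport     9
3      541       107     Main     7
4      730        41    North     7
add column late_x5 = t['late'] * 5:
   rate_bp  payments   branch  late  late_x5
0     1009       120     Main     7       35
1      251         7  Airport     9       45
2      474        89  Airport     9       45
3      541       107     Main     7       35
4      730        41    North     7       35
group by branch, sum of late_x5:
branch
Airport    90
Main       70
North      35
Name: late_x5, dtype: int64
value at index 'North' → 35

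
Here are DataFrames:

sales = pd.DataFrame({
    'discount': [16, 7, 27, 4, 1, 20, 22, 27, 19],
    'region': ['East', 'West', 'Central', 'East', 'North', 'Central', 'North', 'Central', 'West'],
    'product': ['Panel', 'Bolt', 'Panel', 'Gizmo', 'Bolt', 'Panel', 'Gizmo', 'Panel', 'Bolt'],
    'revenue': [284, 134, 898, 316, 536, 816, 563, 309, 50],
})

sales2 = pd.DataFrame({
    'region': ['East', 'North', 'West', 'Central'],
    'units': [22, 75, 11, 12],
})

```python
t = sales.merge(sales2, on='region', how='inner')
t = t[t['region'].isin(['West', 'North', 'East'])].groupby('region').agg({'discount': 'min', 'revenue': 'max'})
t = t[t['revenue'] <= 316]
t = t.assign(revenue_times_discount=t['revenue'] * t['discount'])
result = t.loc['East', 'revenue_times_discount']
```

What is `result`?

1264

merge on 'region' (how='inner') → 9 rows:
   discount   region product  revenue  units
0        16     East   Panel      284     22
1         7     West    Bolt      134     11
2        27  Central   Panel      898     12
3         4     East   Gizmo      316     22
4         1    North    Bolt      536     75
5        20  Central   Panel      816     12
6        22    North   Gizmo      563     75
7        27  Central   Panel      309     12
8        19     West    Bolt       50     11
filter rows where region in ['West', 'North', 'East']:
   discount region product  revenue  units
0        16   East   Panel      284     22
1         7   West    Bolt      134     11
3         4   East   Gizmo      316     22
4         1  North    Bolt      536     75
6        22  North   Gizmo      563     75
8        19   West    Bolt       50     11
group by region: min(discount), max(revenue):
        discount  revenue
region                   
East           4      316
North          1      563
West           7      134
filter rows where revenue <= 316:
        discount  revenue
region                   
East           4      316
West           7      134
add column revenue_times_discount = t['revenue'] * t['discount']:
        discount  revenue  revenue_times_discount
region                                           
East           4      316                    1264
West           7      134                     938
Then the value at row 'East', column 'revenue_times_discount': 1264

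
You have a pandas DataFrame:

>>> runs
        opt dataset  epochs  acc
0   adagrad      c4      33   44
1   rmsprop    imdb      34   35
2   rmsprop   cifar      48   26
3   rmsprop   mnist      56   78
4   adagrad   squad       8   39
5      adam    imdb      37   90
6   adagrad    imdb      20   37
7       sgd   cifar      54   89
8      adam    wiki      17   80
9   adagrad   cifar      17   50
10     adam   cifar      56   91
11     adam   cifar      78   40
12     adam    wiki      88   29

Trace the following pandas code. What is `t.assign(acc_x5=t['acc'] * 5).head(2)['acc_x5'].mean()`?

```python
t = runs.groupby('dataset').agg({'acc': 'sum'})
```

group by dataset, sum of acc:
         acc
dataset     
c4        44
cifar    296
imdb     162
mnist     78
squad     39
wiki     109
add column acc_x5 = t['acc'] * 5:
         acc  acc_x5
dataset             
c4        44     220
cifar    296    1480
imdb     162     810
mnist     78     390
squad     39     195
wiki     109     545
take first 2 rows:
         acc  acc_x5
dataset             
c4        44     220
cifar    296    1480
Reading off the mean of column 'acc_x5', we get 850.0.

850.0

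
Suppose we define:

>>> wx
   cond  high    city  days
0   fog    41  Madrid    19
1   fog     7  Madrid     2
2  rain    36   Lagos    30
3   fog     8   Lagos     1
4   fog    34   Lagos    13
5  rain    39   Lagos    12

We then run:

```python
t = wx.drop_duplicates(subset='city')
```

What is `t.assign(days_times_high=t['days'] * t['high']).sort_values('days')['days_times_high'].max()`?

drop duplicate city (keep=first):
   cond  high    city  days
0   fog    41  Madrid    19
2  rain    36   Lagos    30
add column days_times_high = t['days'] * t['high']:
   cond  high    city  days  days_times_high
0   fog    41  Madrid    19              779
2  rain    36   Lagos    30             1080
sort by days:
   cond  high    city  days  days_times_high
0   fog    41  Madrid    19              779
2  rain    36   Lagos    30             1080

1080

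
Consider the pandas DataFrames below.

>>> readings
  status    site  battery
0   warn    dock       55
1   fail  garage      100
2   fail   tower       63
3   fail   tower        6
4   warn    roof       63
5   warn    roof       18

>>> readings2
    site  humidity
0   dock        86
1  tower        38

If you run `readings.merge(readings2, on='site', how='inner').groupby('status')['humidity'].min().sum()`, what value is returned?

124

merge on 'site' (how='inner') → 3 rows:
  status   site  battery  humidity
0   warn   dock       55        86
1   fail  tower       63        38
2   fail  tower        6        38
group by status, min of humidity:
status
fail    38
warn    86
Name: humidity, dtype: int64
The sum of the resulting series is 124.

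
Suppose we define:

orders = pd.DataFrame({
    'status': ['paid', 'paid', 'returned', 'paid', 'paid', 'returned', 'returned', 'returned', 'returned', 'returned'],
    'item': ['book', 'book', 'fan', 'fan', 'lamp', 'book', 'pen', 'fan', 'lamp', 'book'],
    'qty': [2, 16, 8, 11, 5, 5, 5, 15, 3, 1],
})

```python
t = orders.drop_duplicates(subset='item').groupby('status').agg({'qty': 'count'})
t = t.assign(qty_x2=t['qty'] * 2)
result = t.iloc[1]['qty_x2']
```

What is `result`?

4

drop duplicate item (keep=first):
     status  item  qty
0      paid  book    2
2  returned   fan    8
4      paid  lamp    5
6  returned   pen    5
group by status, count of qty:
          qty
status       
paid        2
returned    2
add column qty_x2 = t['qty'] * 2:
          qty  qty_x2
status               
paid        2       4
returned    2       4
Reading off the value at position 1, column 'qty_x2', we get 4.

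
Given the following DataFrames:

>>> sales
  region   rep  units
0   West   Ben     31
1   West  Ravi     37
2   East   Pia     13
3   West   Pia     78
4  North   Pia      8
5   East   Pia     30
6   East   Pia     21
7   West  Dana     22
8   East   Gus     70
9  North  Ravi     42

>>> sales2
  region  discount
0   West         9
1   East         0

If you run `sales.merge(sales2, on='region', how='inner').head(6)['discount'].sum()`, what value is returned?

merge on 'region' (how='inner') → 8 rows:
  region   rep  units  discount
0   West   Ben     31         9
1   West  Ravi     37         9
2   East   Pia     13         0
3   West   Pia     78         9
4   East   Pia     30         0
5   East   Pia     21         0
6   West  Dana     22         9
7   East   Gus     70         0
take first 6 rows:
  region   rep  units  discount
0   West   Ben     31         9
1   West  Ravi     37         9
2   East   Pia     13         0
3   West   Pia     78         9
4   East   Pia     30         0
5   East   Pia     21         0
Then the sum of column 'discount': 27

27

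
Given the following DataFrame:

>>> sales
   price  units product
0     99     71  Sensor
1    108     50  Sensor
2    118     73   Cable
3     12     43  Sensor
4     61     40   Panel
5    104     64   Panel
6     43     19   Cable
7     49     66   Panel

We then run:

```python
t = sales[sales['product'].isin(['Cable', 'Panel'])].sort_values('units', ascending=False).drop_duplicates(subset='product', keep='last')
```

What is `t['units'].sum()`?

filter rows where product in ['Cable', 'Panel']:
   price  units product
2    118     73   Cable
4     61     40   Panel
5    104     64   Panel
6     43     19   Cable
7     49     66   Panel
sort by units descending:
   price  units product
2    118     73   Cable
7     49     66   Panel
5    104     64   Panel
4     61     40   Panel
6     43     19   Cable
drop duplicate product (keep=last):
   price  units product
4     61     40   Panel
6     43     19   Cable
The sum of column 'units' is 59.

59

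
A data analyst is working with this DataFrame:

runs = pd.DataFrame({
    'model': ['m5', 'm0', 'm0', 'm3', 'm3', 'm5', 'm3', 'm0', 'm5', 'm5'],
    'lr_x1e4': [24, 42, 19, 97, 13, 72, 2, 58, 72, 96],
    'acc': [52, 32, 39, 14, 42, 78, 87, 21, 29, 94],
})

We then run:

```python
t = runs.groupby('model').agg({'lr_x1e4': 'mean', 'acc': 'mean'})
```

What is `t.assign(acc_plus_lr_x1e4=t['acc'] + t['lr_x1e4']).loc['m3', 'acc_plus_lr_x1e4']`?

group by model: mean(lr_x1e4), mean(acc):
         lr_x1e4        acc
model                      
m0     39.666667  30.666667
m3     37.333333  47.666667
m5     66.000000  63.250000
add column acc_plus_lr_x1e4 = t['acc'] + t['lr_x1e4']:
         lr_x1e4        acc  acc_plus_lr_x1e4
model                                        
m0     39.666667  30.666667         70.333333
m3     37.333333  47.666667         85.000000
m5     66.000000  63.250000        129.250000
value at row 'm3', column 'acc_plus_lr_x1e4' → 85.0

85.0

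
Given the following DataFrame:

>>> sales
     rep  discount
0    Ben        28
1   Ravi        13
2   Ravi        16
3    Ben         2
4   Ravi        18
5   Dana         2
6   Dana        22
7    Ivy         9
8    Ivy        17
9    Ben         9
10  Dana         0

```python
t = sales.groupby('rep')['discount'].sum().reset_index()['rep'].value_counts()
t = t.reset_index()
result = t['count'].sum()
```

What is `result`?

group by rep, sum of discount:
rep
Ben     39
Dana    24
Ivy     26
Ravi    47
Name: discount, dtype: int64
reset_index():
    rep  discount
0   Ben        39
1  Dana        24
2   Ivy        26
3  Ravi        47
value_counts of rep:
rep
Ben     1
Dana    1
Ivy     1
Ravi    1
Name: count, dtype: int64
reset_index():
    rep  count
0   Ben      1
1  Dana      1
2   Ivy      1
3  Ravi      1

4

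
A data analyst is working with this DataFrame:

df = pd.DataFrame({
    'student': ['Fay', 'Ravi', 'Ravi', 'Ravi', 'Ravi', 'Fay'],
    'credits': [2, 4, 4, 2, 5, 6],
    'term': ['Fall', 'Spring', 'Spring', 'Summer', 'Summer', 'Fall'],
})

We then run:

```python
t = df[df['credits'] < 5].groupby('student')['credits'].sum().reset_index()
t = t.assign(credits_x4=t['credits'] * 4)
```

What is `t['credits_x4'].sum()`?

filter rows where credits < 5:
  student  credits    term
0     Fay        2    Fall
1    Ravi        4  Spring
2    Ravi        4  Spring
3    Ravi        2  Summer
group by student, sum of credits:
student
Fay      2
Ravi    10
Name: credits, dtype: int64
reset_index():
  student  credits
0     Fay        2
1    Ravi       10
add column credits_x4 = t['credits'] * 4:
  student  credits  credits_x4
0     Fay        2           8
1    Ravi       10          40
sum of column 'credits_x4' → 48

48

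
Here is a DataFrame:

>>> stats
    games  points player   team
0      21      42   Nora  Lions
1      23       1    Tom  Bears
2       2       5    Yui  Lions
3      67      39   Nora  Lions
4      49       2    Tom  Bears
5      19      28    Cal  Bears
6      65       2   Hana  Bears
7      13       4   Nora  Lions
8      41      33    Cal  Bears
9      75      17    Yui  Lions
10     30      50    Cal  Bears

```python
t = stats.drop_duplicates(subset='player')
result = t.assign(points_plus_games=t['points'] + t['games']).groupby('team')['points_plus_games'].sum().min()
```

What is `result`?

70

drop duplicate player (keep=first):
   games  points player   team
0     21      42   Nora  Lions
1     23       1    Tom  Bears
2      2       5    Yui  Lions
5     19      28    Cal  Bears
6     65       2   Hana  Bears
add column points_plus_games = t['points'] + t['games']:
   games  points player   team  points_plus_games
0     21      42   Nora  Lions                 63
1     23       1    Tom  Bears                 24
2      2       5    Yui  Lions                  7
5     19      28    Cal  Bears                 47
6     65       2   Hana  Bears                 67
group by team, sum of points_plus_games:
team
Bears    138
Lions     70
Name: points_plus_games, dtype: int64
Hence 70.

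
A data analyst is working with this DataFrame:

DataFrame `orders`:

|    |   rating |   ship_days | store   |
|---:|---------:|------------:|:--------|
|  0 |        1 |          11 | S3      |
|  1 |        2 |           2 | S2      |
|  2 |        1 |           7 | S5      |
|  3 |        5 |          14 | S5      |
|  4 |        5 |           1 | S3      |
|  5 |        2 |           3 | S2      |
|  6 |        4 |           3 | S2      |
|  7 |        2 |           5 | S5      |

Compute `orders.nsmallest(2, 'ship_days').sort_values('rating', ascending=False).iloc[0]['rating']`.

5

take 2 rows with smallest ship_days:
   rating  ship_days store
4       5          1    S3
1       2          2    S2
sort by rating descending:
   rating  ship_days store
4       5          1    S3
1       2          2    S2
Taking the value at position 0, column 'rating' gives 5.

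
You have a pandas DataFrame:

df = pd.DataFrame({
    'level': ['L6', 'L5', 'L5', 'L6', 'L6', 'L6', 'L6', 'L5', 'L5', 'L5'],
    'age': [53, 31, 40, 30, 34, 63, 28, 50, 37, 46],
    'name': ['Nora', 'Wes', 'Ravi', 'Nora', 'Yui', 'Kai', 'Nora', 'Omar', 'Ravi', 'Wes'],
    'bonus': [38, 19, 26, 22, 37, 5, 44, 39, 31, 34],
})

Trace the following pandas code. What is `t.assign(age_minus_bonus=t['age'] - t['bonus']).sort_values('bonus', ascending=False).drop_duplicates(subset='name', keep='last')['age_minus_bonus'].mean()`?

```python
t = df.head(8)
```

16.6666666667

take first 8 rows:
  level  age  name  bonus
0    L6   53  Nora     38
1    L5   31   Wes     19
2    L5   40  Ravi     26
3    L6   30  Nora     22
4    L6   34   Yui     37
5    L6   63   Kai      5
6    L6   28  Nora     44
7    L5   50  Omar     39
add column age_minus_bonus = t['age'] - t['bonus']:
  level  age  name  bonus  age_minus_bonus
0    L6   53  Nora     38               15
1    L5   31   Wes     19               12
2    L5   40  Ravi     26               14
3    L6   30  Nora     22                8
4    L6   34   Yui     37               -3
5    L6   63   Kai      5               58
6    L6   28  Nora     44              -16
7    L5   50  Omar     39               11
sort by bonus descending:
  level  age  name  bonus  age_minus_bonus
6    L6   28  Nora     44              -16
7    L5   50  Omar     39               11
0    L6   53  Nora     38               15
4    L6   34   Yui     37               -3
2    L5   40  Ravi     26               14
3    L6   30  Nora     22                8
1    L5   31   Wes     19               12
5    L6   63   Kai      5               58
drop duplicate name (keep=last):
  level  age  name  bonus  age_minus_bonus
7    L5   50  Omar     39               11
4    L6   34   Yui     37               -3
2    L5   40  Ravi     26               14
3    L6   30  Nora     22                8
1    L5   31   Wes     19               12
5    L6   63   Kai      5               58
Hence 16.6666666667.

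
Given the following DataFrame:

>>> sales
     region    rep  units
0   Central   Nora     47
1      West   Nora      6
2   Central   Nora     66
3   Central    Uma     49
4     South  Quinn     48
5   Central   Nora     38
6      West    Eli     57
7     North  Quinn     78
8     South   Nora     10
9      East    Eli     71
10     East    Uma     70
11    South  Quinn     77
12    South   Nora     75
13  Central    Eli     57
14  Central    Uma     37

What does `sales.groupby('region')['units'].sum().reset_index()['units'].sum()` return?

group by region, sum of units:
region
Central    294
East       141
North       78
South      210
West        63
Name: units, dtype: int64
reset_index():
    region  units
0  Central    294
1     East    141
2    North     78
3    South    210
4     West     63
Hence 786.

786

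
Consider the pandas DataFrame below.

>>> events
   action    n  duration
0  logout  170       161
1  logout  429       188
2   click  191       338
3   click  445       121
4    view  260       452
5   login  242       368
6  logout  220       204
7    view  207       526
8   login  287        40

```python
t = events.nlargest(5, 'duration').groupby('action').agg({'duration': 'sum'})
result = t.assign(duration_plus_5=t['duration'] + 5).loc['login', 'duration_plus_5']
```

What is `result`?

373

take 5 rows with largest duration:
   action    n  duration
7    view  207       526
4    view  260       452
5   login  242       368
2   click  191       338
6  logout  220       204
group by action, sum of duration:
        duration
action          
click        338
login        368
logout       204
view         978
add column duration_plus_5 = t['duration'] + 5:
        duration  duration_plus_5
action                           
click        338              343
login        368              373
logout       204              209
view         978              983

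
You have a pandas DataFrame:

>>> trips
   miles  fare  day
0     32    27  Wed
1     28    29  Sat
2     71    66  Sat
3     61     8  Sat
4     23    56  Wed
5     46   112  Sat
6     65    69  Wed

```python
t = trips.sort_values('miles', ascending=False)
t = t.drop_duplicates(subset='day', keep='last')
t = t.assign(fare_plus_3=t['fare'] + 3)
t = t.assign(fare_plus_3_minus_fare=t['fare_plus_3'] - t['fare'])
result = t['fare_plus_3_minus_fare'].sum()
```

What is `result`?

sort by miles descending:
   miles  fare  day
2     71    66  Sat
6     65    69  Wed
3     61     8  Sat
5     46   112  Sat
0     32    27  Wed
1     28    29  Sat
4     23    56  Wed
drop duplicate day (keep=last):
   miles  fare  day
1     28    29  Sat
4     23    56  Wed
add column fare_plus_3 = t['fare'] + 3:
   miles  fare  day  fare_plus_3
1     28    29  Sat           32
4     23    56  Wed           59
add column fare_plus_3_minus_fare = t['fare_plus_3'] - t['fare']:
   miles  fare  day  fare_plus_3  fare_plus_3_minus_fare
1     28    29  Sat           32                       3
4     23    56  Wed           59                       3
Taking the sum of column 'fare_plus_3_minus_fare' gives 6.

6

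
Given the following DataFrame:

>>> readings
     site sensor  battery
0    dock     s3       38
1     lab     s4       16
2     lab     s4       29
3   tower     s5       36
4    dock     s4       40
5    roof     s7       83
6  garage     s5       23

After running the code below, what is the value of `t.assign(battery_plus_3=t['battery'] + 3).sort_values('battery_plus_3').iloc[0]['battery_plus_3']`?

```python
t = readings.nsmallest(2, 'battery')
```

take 2 rows with smallest battery:
     site sensor  battery
1     lab     s4       16
6  garage     s5       23
add column battery_plus_3 = t['battery'] + 3:
     site sensor  battery  battery_plus_3
1     lab     s4       16              19
6  garage     s5       23              26
sort by battery_plus_3:
     site sensor  battery  battery_plus_3
1     lab     s4       16              19
6  garage     s5       23              26
So iloc[0]['battery_plus_3'] = 19.

19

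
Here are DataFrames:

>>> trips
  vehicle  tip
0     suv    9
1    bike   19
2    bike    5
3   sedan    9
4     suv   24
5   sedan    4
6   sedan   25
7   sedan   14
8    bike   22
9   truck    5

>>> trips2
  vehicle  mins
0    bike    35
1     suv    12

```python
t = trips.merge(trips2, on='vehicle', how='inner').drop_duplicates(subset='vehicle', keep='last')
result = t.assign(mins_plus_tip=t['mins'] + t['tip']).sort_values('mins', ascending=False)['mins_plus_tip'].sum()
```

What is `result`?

merge on 'vehicle' (how='inner') → 5 rows:
  vehicle  tip  mins
0     suv    9    12
1    bike   19    35
2    bike    5    35
3     suv   24    12
4    bike   22    35
drop duplicate vehicle (keep=last):
  vehicle  tip  mins
3     suv   24    12
4    bike   22    35
add column mins_plus_tip = t['mins'] + t['tip']:
  vehicle  tip  mins  mins_plus_tip
3     suv   24    12             36
4    bike   22    35             57
sort by mins descending:
  vehicle  tip  mins  mins_plus_tip
4    bike   22    35             57
3     suv   24    12             36
Hence 93.

93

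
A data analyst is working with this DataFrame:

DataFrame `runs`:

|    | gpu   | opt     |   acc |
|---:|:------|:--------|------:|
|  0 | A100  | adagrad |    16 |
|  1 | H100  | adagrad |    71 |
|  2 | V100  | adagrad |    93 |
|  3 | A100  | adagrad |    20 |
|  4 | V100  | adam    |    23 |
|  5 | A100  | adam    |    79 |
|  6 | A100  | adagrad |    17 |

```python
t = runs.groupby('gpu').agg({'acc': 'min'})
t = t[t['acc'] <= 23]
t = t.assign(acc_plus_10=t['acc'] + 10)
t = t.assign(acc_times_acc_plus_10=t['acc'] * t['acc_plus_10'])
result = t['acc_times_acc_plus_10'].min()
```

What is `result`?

416

group by gpu, min of acc:
      acc
gpu      
A100   16
H100   71
V100   23
filter rows where acc <= 23:
      acc
gpu      
A100   16
V100   23
add column acc_plus_10 = t['acc'] + 10:
      acc  acc_plus_10
gpu                   
A100   16           26
V100   23           33
add column acc_times_acc_plus_10 = t['acc'] * t['acc_plus_10']:
      acc  acc_plus_10  acc_times_acc_plus_10
gpu                                          
A100   16           26                    416
V100   23           33                    759
Hence 416.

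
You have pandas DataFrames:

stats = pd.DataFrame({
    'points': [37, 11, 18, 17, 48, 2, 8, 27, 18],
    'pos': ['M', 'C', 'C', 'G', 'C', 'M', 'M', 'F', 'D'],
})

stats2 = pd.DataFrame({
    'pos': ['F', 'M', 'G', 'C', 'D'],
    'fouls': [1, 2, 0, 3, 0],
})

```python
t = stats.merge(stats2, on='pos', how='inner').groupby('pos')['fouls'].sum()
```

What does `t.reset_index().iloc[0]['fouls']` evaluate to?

9

merge on 'pos' (how='inner') → 9 rows:
   points pos  fouls
0      37   M      2
1      11   C      3
2      18   C      3
3      17   G      0
4      48   C      3
5       2   M      2
6       8   M      2
7      27   F      1
8      18   D      0
group by pos, sum of fouls:
pos
C    9
D    0
F    1
G    0
M    6
Name: fouls, dtype: int64
reset_index():
  pos  fouls
0   C      9
1   D      0
2   F      1
3   G      0
4   M      6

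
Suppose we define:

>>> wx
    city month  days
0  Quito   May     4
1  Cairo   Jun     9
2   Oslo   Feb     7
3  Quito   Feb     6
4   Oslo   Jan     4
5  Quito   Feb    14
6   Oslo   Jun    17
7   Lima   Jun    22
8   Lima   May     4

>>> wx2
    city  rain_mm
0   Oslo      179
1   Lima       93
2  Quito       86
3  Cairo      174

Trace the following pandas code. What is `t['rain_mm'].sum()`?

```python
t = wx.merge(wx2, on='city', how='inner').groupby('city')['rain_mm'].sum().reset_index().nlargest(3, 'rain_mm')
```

merge on 'city' (how='inner') → 9 rows:
    city month  days  rain_mm
0  Quito   May     4       86
1  Cairo   Jun     9      174
2   Oslo   Feb     7      179
3  Quito   Feb     6       86
4   Oslo   Jan     4      179
5  Quito   Feb    14       86
6   Oslo   Jun    17      179
7   Lima   Jun    22       93
8   Lima   May     4       93
group by city, sum of rain_mm:
city
Cairo    174
Lima     186
Oslo     537
Quito    258
Name: rain_mm, dtype: int64
reset_index():
    city  rain_mm
0  Cairo      174
1   Lima      186
2   Oslo      537
3  Quito      258
take 3 rows with largest rain_mm:
    city  rain_mm
2   Oslo      537
3  Quito      258
1   Lima      186

981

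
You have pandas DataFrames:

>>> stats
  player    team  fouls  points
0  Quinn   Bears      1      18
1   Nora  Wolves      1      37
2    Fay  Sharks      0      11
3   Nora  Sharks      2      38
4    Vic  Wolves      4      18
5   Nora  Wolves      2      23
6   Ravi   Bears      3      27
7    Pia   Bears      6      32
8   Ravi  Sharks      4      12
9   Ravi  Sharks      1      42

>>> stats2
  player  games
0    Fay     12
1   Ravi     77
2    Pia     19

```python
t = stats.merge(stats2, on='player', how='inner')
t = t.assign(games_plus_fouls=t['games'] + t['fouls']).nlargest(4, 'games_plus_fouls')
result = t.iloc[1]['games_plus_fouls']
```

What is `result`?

80

merge on 'player' (how='inner') → 5 rows:
  player    team  fouls  points  games
0    Fay  Sharks      0      11     12
1   Ravi   Bears      3      27     77
2    Pia   Bears      6      32     19
3   Ravi  Sharks      4      12     77
4   Ravi  Sharks      1      42     77
add column games_plus_fouls = t['games'] + t['fouls']:
  player    team  fouls  points  games  games_plus_fouls
0    Fay  Sharks      0      11     12                12
1   Ravi   Bears      3      27     77                80
2    Pia   Bears      6      32     19                25
3   Ravi  Sharks      4      12     77                81
4   Ravi  Sharks      1      42     77                78
take 4 rows with largest games_plus_fouls:
  player    team  fouls  points  games  games_plus_fouls
3   Ravi  Sharks      4      12     77                81
1   Ravi   Bears      3      27     77                80
4   Ravi  Sharks      1      42     77                78
2    Pia   Bears      6      32     19                25
The value at position 1, column 'games_plus_fouls' is 80.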